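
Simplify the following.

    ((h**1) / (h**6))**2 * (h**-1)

Inside the bracket: (h**-5)
Raise to the power 2: (h**-10)
Multiply by (h**-1): add exponents.

h**(-11)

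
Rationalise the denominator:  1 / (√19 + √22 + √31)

(-√12958 + 5*√31 + 14*√22 + 17*√19)/786

Group as (√22 + √31) + √19; multiply by (√22 + √31) - √19, then rationalise the remaining surd.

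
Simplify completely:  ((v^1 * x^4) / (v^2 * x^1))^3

x^9/v^3

Inside the bracket: (v^-1) * x^3
Raise to the power 3: (v^-3) * x^9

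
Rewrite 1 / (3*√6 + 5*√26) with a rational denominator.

(-3*√6 + 5*√26)/596

Multiply numerator and denominator by -3*√6 + 5*√26.
Denominator becomes 596; numerator becomes -3*√6 + 5*√26.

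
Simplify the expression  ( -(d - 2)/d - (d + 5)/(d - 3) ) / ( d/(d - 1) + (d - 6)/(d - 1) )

Numerator: -(d - 2)/d - (d + 5)/(d - 3) = (-2*d^2 - 6)/(d^2 - 3*d)
Denominator: d/(d - 1) + (d - 6)/(d - 1) = (2*d - 6)/(d - 1)
Divide: ((-2*d^2 - 6)/(d^2 - 3*d)) · ((d - 1)/(2*d - 6)) = (-d^3 + d^2 - 3*d + 3)/(d^3 - 6*d^2 + 9*d)

(-d^3 + d^2 - 3*d + 3)/(d^3 - 6*d^2 + 9*d)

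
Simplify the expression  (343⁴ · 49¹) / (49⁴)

343⁴ = 7^12; 49¹ = 7^2; 49⁴ = 7^8
Combine exponents: 7^6

7^6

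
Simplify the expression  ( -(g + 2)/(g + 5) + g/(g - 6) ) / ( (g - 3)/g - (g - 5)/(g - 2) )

(3*g**3 - 2*g**2 - 8*g)/(2*g**2 - 2*g - 60)

Numerator: -(g + 2)/(g + 5) + g/(g - 6) = (9*g + 12)/(g**2 - g - 30)
Denominator: (g - 3)/g - (g - 5)/(g - 2) = 6/(g**2 - 2*g)
Divide: ((9*g + 12)/(g**2 - g - 30)) · (g**2/6 - g/3) = (3*g**3 - 2*g**2 - 8*g)/(2*g**2 - 2*g - 60)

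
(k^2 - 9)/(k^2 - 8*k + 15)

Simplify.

(k + 3)/(k - 5)

Factor: k^2 - 9 = (k - 3)*(k + 3);  k^2 - 8*k + 15 = (k - 3)*(k - 5)
Cancel the common factor (k - 3).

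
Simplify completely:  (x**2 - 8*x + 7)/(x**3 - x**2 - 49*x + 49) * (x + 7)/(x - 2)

1/(x - 2)

Factor: x**2 - 8*x + 7 = (x - 7)*(x - 1);  x**3 - x**2 - 49*x + 49 = (x - 1)*(x - 7)*(x + 7)
Cancel the common factors (x - 1), (x - 7), (x + 7).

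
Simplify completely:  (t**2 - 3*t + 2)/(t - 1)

Factor: t**2 - 3*t + 2 = (t - 1)*(t - 2)
Cancel the common factor (t - 1).

t - 2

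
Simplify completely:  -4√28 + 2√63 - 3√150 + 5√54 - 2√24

-4*√6 - 2*√7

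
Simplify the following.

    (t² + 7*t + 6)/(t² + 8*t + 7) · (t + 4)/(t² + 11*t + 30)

Factor: t² + 7*t + 6 = (t + 1)·(t + 6);  t² + 8*t + 7 = (t + 7)·(t + 1);  t² + 11*t + 30 = (t + 5)·(t + 6)
Cancel the common factors (t + 6), (t + 1).

(t + 4)/(t² + 12*t + 35)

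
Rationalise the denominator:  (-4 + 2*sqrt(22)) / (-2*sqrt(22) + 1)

(-28 + 2*sqrt(22))/29

Multiply numerator and denominator by 1 + 2*sqrt(22).
Denominator becomes -87; numerator becomes -6*sqrt(22) + 84.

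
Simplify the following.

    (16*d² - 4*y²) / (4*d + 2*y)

4*d - 2*y

Difference of squares: factor out (4*d + 2*y).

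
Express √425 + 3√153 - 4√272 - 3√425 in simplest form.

-17*√17

√425 = 5*√17; 3√153 = 9*√17; 4√272 = 16*√17; 3√425 = 15*√17
Combine: (5 + 9 - 16 - 15)·√17 = -17*√17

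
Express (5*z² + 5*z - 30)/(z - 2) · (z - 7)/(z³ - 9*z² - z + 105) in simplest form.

5/(z - 5)

Factor: 5*z² + 5*z - 30 = 5·(z - 2)·(z + 3);  z³ - 9*z² - z + 105 = (z - 5)·(z - 7)·(z + 3)
Cancel the common factors (z - 2), (z - 7), (z + 3).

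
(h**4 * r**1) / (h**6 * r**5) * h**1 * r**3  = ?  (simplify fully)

1/(h*r)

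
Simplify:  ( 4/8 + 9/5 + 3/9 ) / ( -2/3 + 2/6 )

Numerator: 4/8 + 9/5 + 3/9 = 79/30
Denominator: -2/3 + 2/6 = -1/3
Divide: (79/30) · (-3) = -79/10

-79/10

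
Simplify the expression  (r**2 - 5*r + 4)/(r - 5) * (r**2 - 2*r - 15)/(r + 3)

Factor: r**2 - 5*r + 4 = (r - 1)*(r - 4);  r**2 - 2*r - 15 = (r - 5)*(r + 3)
Cancel the common factors (r + 3), (r - 5).

r**2 - 5*r + 4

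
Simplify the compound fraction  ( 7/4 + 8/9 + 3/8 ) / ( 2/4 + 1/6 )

217/48

Numerator: 7/4 + 8/9 + 3/8 = 217/72
Denominator: 2/4 + 1/6 = 2/3
Divide: (217/72) · (3/2) = 217/48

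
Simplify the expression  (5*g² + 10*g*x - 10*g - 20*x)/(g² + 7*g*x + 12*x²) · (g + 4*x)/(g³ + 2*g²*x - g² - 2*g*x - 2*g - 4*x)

5/(g² + 3*g*x + g + 3*x)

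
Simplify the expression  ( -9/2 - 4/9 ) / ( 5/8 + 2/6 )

-356/69

Numerator: -9/2 - 4/9 = -89/18
Denominator: 5/8 + 2/6 = 23/24
Divide: (-89/18) · (24/23) = -356/69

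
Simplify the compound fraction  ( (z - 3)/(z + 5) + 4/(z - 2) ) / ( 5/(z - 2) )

(z² - z + 26)/(5*z + 25)

Numerator: (z - 3)/(z + 5) + 4/(z - 2) = (z² - z + 26)/(z² + 3*z - 10)
Denominator: 5/(z - 2) = 5/(z - 2)
Divide: ((z² - z + 26)/(z² + 3*z - 10)) · (z/5 - 2/5) = (z² - z + 26)/(5*z + 25)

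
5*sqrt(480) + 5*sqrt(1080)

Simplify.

5*sqrt(480) = 20*sqrt(30); 5*sqrt(1080) = 30*sqrt(30)
Combine: (20 + 30)·sqrt(30) = 50*sqrt(30)

50*sqrt(30)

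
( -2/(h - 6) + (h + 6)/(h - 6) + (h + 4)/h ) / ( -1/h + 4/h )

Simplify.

(2*h² + 2*h - 24)/(3*h - 18)

Numerator: -2/(h - 6) + (h + 6)/(h - 6) + (h + 4)/h = (2*h² + 2*h - 24)/(h² - 6*h)
Denominator: -1/h + 4/h = 3/h
Divide: ((2*h² + 2*h - 24)/(h² - 6*h)) · (h/3) = (2*h² + 2*h - 24)/(3*h - 18)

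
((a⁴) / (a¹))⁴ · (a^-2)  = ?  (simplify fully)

a^10

Inside the bracket: a³
Raise to the power 4: a^12
Multiply by (a^-2): add exponents.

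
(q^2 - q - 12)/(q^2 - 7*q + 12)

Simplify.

Factor: q^2 - q - 12 = (q - 4)*(q + 3);  q^2 - 7*q + 12 = (q - 3)*(q - 4)
Cancel the common factor (q - 4).

(q + 3)/(q - 3)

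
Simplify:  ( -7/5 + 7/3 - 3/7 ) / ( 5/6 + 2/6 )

Numerator: -7/5 + 7/3 - 3/7 = 53/105
Denominator: 5/6 + 2/6 = 7/6
Divide: (53/105) · (6/7) = 106/245

106/245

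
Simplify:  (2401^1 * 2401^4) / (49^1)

2401^1 = 7^4; 2401^4 = 7^16; 49^1 = 7^2
Combine exponents: 7^18

7^18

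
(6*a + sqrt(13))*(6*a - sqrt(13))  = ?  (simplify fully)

36*a**2 - 13

(6*a)**2 - (sqrt(13))**2 = 36*a**2 - 13.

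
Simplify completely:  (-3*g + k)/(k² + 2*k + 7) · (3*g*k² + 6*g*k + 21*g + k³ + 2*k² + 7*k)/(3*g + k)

-3*g + k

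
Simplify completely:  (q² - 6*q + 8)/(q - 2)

q - 4

Factor: q² - 6*q + 8 = (q - 2)·(q - 4)
Cancel the common factor (q - 2).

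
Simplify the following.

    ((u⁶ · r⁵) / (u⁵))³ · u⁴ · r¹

r^16*u⁷

Inside the bracket: u¹ · r⁵
Raise to the power 3: u³ · r^15
Multiply by u⁴ · r¹: add exponents.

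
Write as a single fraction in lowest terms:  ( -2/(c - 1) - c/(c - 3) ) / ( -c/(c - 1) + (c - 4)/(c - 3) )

c/2 + 3/2

Numerator: -2/(c - 1) - c/(c - 3) = (-c² - c + 6)/(c² - 4*c + 3)
Denominator: -c/(c - 1) + (c - 4)/(c - 3) = (-2*c + 4)/(c² - 4*c + 3)
Divide: ((-c² - c + 6)/(c² - 4*c + 3)) · ((c² - 4*c + 3)/(-2*c + 4)) = c/2 + 3/2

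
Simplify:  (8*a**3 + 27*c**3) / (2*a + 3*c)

Apply the sum-of-cubes factorisation and cancel (2*a + 3*c).

4*a**2 - 6*a*c + 9*c**2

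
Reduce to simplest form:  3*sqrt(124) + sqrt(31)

7*sqrt(31)

3*sqrt(124) = 6*sqrt(31); sqrt(31) = sqrt(31)
Combine: (6 + 1)·sqrt(31) = 7*sqrt(31)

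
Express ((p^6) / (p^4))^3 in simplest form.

Inside the bracket: p^2
Raise to the power 3: p^6

p^6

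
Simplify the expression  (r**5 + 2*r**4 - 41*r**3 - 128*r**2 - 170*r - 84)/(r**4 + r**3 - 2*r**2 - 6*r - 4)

(r**2 - r - 42)/(r - 2)

Factor: r**5 + 2*r**4 - 41*r**3 - 128*r**2 - 170*r - 84 = (r**2 + 2*r + 2)*(r - 7)*(r + 1)*(r + 6);  r**4 + r**3 - 2*r**2 - 6*r - 4 = (r - 2)*(r**2 + 2*r + 2)*(r + 1)
Cancel the common factors (r**2 + 2*r + 2), (r + 1).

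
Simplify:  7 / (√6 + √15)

(-7*√6 + 7*√15)/9

Multiply numerator and denominator by -√15 + √6.
Denominator becomes -9; numerator becomes -7*√15 + 7*√6.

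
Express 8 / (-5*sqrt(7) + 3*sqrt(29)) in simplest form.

Multiply numerator and denominator by 5*sqrt(7) + 3*sqrt(29).
Denominator becomes 86; numerator becomes 40*sqrt(7) + 24*sqrt(29).

(20*sqrt(7) + 12*sqrt(29))/43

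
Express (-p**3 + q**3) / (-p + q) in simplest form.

p**2 + p*q + q**2

Factor as (a-b)(a**2+ab+b**2) with a=q, b=p.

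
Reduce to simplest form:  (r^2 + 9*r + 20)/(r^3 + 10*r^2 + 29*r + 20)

Factor: r^2 + 9*r + 20 = (r + 5)*(r + 4);  r^3 + 10*r^2 + 29*r + 20 = (r + 4)*(r + 5)*(r + 1)
Cancel the common factors (r + 4), (r + 5).

1/(r + 1)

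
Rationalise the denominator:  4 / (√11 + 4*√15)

Multiply numerator and denominator by -√11 + 4*√15.
Denominator becomes 229; numerator becomes -4*√11 + 16*√15.

(-4*√11 + 16*√15)/229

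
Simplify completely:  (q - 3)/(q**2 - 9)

1/(q + 3)

Factor: q**2 - 9 = (q + 3)*(q - 3)
Cancel the common factor (q - 3).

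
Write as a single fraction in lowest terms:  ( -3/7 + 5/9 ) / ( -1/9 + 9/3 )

Numerator: -3/7 + 5/9 = 8/63
Denominator: -1/9 + 9/3 = 26/9
Divide: (8/63) · (9/26) = 4/91

4/91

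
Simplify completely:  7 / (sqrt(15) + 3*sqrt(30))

Multiply numerator and denominator by -3*sqrt(30) + sqrt(15).
Denominator becomes -255; numerator becomes -21*sqrt(30) + 7*sqrt(15).

(-7*sqrt(15) + 21*sqrt(30))/255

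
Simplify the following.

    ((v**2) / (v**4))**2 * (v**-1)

Inside the bracket: (v**-2)
Raise to the power 2: (v**-4)
Multiply by (v**-1): add exponents.

v**(-5)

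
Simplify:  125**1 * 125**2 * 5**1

5**10

125**1 = 5**3; 125**2 = 5**6; 5**1 = 5**1
Combine exponents: 5**10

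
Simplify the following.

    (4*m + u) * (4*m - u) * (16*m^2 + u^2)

((4*m)+u)((4*m)-u) = 16*m^2 - u^2; continue pairing.

256*m^4 - u^4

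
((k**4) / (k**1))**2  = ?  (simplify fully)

k**6

Inside the bracket: k**3
Raise to the power 2: k**6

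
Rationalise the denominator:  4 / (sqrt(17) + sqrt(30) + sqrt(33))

(-6*sqrt(1870) + 14*sqrt(33) + 20*sqrt(30) + 46*sqrt(17))/461

Group as (sqrt(17) + sqrt(33)) + sqrt(30); multiply by (sqrt(17) + sqrt(33)) - sqrt(30), then rationalise the remaining surd.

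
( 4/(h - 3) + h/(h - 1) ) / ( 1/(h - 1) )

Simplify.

(h² + h - 4)/(h - 3)

Numerator: 4/(h - 3) + h/(h - 1) = (h² + h - 4)/(h² - 4*h + 3)
Denominator: 1/(h - 1) = 1/(h - 1)
Divide: ((h² + h - 4)/(h² - 4*h + 3)) · (h - 1) = (h² + h - 4)/(h - 3)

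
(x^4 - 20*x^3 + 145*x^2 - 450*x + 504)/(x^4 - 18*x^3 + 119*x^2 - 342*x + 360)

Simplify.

Factor: x^4 - 20*x^3 + 145*x^2 - 450*x + 504 = (x - 3)*(x - 4)*(x - 7)*(x - 6);  x^4 - 18*x^3 + 119*x^2 - 342*x + 360 = (x - 6)*(x - 4)*(x - 5)*(x - 3)
Cancel the common factors (x - 6), (x - 3), (x - 4).

(x - 7)/(x - 5)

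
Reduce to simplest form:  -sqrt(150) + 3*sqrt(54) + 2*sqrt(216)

sqrt(150) = 5*sqrt(6); 3*sqrt(54) = 9*sqrt(6); 2*sqrt(216) = 12*sqrt(6)
Combine: (-5 + 9 + 12)·sqrt(6) = 16*sqrt(6)

16*sqrt(6)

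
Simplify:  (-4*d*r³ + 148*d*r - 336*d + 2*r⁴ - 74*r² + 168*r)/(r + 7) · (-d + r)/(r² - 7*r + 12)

Factor: -4*d*r³ + 148*d*r - 336*d + 2*r⁴ - 74*r² + 168*r = 2·(-2*d + r)·(r - 4)·(r + 7)·(r - 3);  r² - 7*r + 12 = (r - 3)·(r - 4)
Cancel the common factors (r - 3), (r - 4), (r + 7).

4*d² - 6*d*r + 2*r²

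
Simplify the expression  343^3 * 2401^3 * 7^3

7^24

343^3 = 7^9; 2401^3 = 7^12; 7^3 = 7^3
Combine exponents: 7^24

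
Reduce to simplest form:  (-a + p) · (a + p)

-a² + p²

Telescope via difference of squares: (p+a)(p-a) = -a² + p².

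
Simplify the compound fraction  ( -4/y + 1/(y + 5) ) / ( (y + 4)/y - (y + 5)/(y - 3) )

(3*y^2 + 11*y - 60)/(4*y^2 + 32*y + 60)

Numerator: -4/y + 1/(y + 5) = (-3*y - 20)/(y^2 + 5*y)
Denominator: (y + 4)/y - (y + 5)/(y - 3) = (-4*y - 12)/(y^2 - 3*y)
Divide: ((-3*y - 20)/(y^2 + 5*y)) · ((y^2 - 3*y)/(-4*y - 12)) = (3*y^2 + 11*y - 60)/(4*y^2 + 32*y + 60)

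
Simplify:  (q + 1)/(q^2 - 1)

1/(q - 1)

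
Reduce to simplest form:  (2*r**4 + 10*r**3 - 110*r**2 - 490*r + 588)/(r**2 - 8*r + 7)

Factor: 2*r**4 + 10*r**3 - 110*r**2 - 490*r + 588 = 2*(r - 1)*(r - 7)*(r + 6)*(r + 7);  r**2 - 8*r + 7 = (r - 1)*(r - 7)
Cancel the common factors (r - 7), (r - 1).

2*r**2 + 26*r + 84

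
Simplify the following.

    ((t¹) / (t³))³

t^(-6)

Inside the bracket: (t^-2)
Raise to the power 3: (t^-6)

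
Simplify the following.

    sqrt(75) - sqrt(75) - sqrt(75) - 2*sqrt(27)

sqrt(75) = 5*sqrt(3); sqrt(75) = 5*sqrt(3); sqrt(75) = 5*sqrt(3); 2*sqrt(27) = 6*sqrt(3)
Combine: (5 - 5 - 5 - 6)·sqrt(3) = -11*sqrt(3)

-11*sqrt(3)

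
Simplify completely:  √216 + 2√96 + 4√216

38*√6

√216 = 6*√6; 2√96 = 8*√6; 4√216 = 24*√6
Combine: (6 + 8 + 24)·√6 = 38*√6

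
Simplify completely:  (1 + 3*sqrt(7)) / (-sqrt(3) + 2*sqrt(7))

Multiply numerator and denominator by sqrt(3) + 2*sqrt(7).
Denominator becomes 25; numerator becomes sqrt(3) + 2*sqrt(7) + 3*sqrt(21) + 42.

(sqrt(3) + 2*sqrt(7) + 3*sqrt(21) + 42)/25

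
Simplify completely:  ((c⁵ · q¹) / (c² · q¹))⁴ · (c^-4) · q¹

c⁸*q

Inside the bracket: c³
Raise to the power 4: c^12
Multiply by (c^-4) · q¹: add exponents.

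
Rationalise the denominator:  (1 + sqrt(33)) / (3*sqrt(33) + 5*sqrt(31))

(-99 - 3*sqrt(33) + 5*sqrt(31) + 5*sqrt(1023))/478

Multiply numerator and denominator by -5*sqrt(31) + 3*sqrt(33).
Denominator becomes -478; numerator becomes -5*sqrt(1023) - 5*sqrt(31) + 3*sqrt(33) + 99.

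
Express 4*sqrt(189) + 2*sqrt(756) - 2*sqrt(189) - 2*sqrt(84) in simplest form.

14*sqrt(21)

4*sqrt(189) = 12*sqrt(21); 2*sqrt(756) = 12*sqrt(21); 2*sqrt(189) = 6*sqrt(21); 2*sqrt(84) = 4*sqrt(21)
Combine: (12 + 12 - 6 - 4)·sqrt(21) = 14*sqrt(21)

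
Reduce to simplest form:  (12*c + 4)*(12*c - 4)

144*c^2 - 16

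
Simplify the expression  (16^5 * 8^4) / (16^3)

2^20

16^5 = 2^20; 8^4 = 2^12; 16^3 = 2^12
Combine exponents: 2^20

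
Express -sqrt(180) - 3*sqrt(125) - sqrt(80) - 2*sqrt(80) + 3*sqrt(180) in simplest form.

-15*sqrt(5)

sqrt(180) = 6*sqrt(5); 3*sqrt(125) = 15*sqrt(5); sqrt(80) = 4*sqrt(5); 2*sqrt(80) = 8*sqrt(5); 3*sqrt(180) = 18*sqrt(5)
Combine: (-6 - 15 - 4 - 8 + 18)·sqrt(5) = -15*sqrt(5)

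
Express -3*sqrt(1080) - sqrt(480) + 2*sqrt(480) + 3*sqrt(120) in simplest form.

-8*sqrt(30)

3*sqrt(1080) = 18*sqrt(30); sqrt(480) = 4*sqrt(30); 2*sqrt(480) = 8*sqrt(30); 3*sqrt(120) = 6*sqrt(30)
Combine: (-18 - 4 + 8 + 6)·sqrt(30) = -8*sqrt(30)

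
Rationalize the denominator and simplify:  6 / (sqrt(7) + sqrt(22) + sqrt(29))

Group as (sqrt(22) + sqrt(29)) + sqrt(7); multiply by (sqrt(22) + sqrt(29)) - sqrt(7), then rationalise the remaining surd.

(-3*sqrt(4466) + 21*sqrt(22) + 66*sqrt(7))/154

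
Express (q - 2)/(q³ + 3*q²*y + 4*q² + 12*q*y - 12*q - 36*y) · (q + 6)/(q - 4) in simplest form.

Factor: q³ + 3*q²*y + 4*q² + 12*q*y - 12*q - 36*y = (q - 2)·(q + 6)·(q + 3*y)
Cancel the common factors (q - 2), (q + 6).

1/(q² + 3*q*y - 4*q - 12*y)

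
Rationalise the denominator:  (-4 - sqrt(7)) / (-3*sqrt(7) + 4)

(37 + 16*sqrt(7))/47

Multiply numerator and denominator by 4 + 3*sqrt(7).
Denominator becomes -47; numerator becomes -16*sqrt(7) - 37.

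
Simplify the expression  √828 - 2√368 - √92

-4*√23

√828 = 6*√23; 2√368 = 8*√23; √92 = 2*√23
Combine: (6 - 8 - 2)·√23 = -4*√23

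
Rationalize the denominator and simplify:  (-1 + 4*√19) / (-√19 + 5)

Multiply numerator and denominator by √19 + 5.
Denominator becomes 6; numerator becomes 71 + 19*√19.

(71 + 19*√19)/6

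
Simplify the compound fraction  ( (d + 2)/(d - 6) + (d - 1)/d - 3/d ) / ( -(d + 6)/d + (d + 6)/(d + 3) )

(-2*d³ + 2*d² - 72)/(3*d² - 108)

Numerator: (d + 2)/(d - 6) + (d - 1)/d - 3/d = (2*d² - 8*d + 24)/(d² - 6*d)
Denominator: -(d + 6)/d + (d + 6)/(d + 3) = (-3*d - 18)/(d² + 3*d)
Divide: ((2*d² - 8*d + 24)/(d² - 6*d)) · ((d² + 3*d)/(-3*d - 18)) = (-2*d³ + 2*d² - 72)/(3*d² - 108)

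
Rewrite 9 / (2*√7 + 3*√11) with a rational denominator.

Multiply numerator and denominator by -3*√11 + 2*√7.
Denominator becomes -71; numerator becomes -27*√11 + 18*√7.

(-18*√7 + 27*√11)/71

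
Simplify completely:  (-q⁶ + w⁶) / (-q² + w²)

-q⁶ + w⁶ factors as -(q - w)*(q + w)*(q² - q*w + w²)*(q² + q*w + w²).

q⁴ + q²*w² + w⁴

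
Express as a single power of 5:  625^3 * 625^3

5^24

625^3 = 5^12; 625^3 = 5^12
Combine exponents: 5^24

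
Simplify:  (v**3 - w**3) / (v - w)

v**2 + v*w + w**2

v**3 - w**3 = (v - w)(v**2 + v*w + w**2).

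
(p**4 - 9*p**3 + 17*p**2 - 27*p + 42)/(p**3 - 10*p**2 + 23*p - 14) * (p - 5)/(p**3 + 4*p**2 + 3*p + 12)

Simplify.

(p - 5)/(p**2 + 3*p - 4)

Factor: p**4 - 9*p**3 + 17*p**2 - 27*p + 42 = (p - 7)*(p - 2)*(p**2 + 3);  p**3 - 10*p**2 + 23*p - 14 = (p - 7)*(p - 1)*(p - 2);  p**3 + 4*p**2 + 3*p + 12 = (p + 4)*(p**2 + 3)
Cancel the common factors (p**2 + 3), (p - 7), (p - 2).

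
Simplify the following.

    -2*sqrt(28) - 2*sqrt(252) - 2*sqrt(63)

-22*sqrt(7)

2*sqrt(28) = 4*sqrt(7); 2*sqrt(252) = 12*sqrt(7); 2*sqrt(63) = 6*sqrt(7)
Combine: (-4 - 12 - 6)·sqrt(7) = -22*sqrt(7)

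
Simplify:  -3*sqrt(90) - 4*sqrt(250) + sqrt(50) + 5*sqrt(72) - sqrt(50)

3*sqrt(90) = 9*sqrt(10); 4*sqrt(250) = 20*sqrt(10); sqrt(50) = 5*sqrt(2); 5*sqrt(72) = 30*sqrt(2); sqrt(50) = 5*sqrt(2)

-29*sqrt(10) + 30*sqrt(2)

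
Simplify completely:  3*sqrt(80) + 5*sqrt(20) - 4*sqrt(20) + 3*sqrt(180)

3*sqrt(80) = 12*sqrt(5); 5*sqrt(20) = 10*sqrt(5); 4*sqrt(20) = 8*sqrt(5); 3*sqrt(180) = 18*sqrt(5)
Combine: (12 + 10 - 8 + 18)·sqrt(5) = 32*sqrt(5)

32*sqrt(5)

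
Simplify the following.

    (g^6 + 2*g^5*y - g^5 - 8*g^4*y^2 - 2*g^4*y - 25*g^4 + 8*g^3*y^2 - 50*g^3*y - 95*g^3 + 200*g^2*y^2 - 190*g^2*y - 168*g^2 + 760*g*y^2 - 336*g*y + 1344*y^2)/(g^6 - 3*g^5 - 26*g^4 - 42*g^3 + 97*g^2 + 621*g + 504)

(g^2 + 2*g*y - 8*y^2)/(g^2 - 2*g - 3)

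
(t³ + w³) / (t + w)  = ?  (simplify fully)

t² - t*w + w²

t^3 + w^3 = (t + w)(t² - t*w + w²).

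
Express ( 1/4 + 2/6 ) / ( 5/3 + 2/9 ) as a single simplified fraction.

Numerator: 1/4 + 2/6 = 7/12
Denominator: 5/3 + 2/9 = 17/9
Divide: (7/12) · (9/17) = 21/68

21/68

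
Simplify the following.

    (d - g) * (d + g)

d^2 - g^2

Telescope via difference of squares: (d+g)(d-g) = d^2 - g^2.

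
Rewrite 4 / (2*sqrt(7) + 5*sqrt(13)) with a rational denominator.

Multiply numerator and denominator by -2*sqrt(7) + 5*sqrt(13).
Denominator becomes 297; numerator becomes -8*sqrt(7) + 20*sqrt(13).

(-8*sqrt(7) + 20*sqrt(13))/297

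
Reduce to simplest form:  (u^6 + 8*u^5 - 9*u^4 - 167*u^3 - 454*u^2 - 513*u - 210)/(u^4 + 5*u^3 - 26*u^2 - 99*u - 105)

Factor: u^6 + 8*u^5 - 9*u^4 - 167*u^3 - 454*u^2 - 513*u - 210 = (u^2 + 3*u + 3)*(u - 5)*(u + 7)*(u + 2)*(u + 1);  u^4 + 5*u^3 - 26*u^2 - 99*u - 105 = (u^2 + 3*u + 3)*(u - 5)*(u + 7)
Cancel the common factors (u^2 + 3*u + 3), (u - 5), (u + 7).

u^2 + 3*u + 2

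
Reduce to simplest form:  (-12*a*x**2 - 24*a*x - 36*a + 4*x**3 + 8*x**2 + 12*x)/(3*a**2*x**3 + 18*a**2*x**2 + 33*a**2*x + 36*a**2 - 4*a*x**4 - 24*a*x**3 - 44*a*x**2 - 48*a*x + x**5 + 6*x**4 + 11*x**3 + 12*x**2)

Factor: -12*a*x**2 - 24*a*x - 36*a + 4*x**3 + 8*x**2 + 12*x = 4*(-3*a + x)*(x**2 + 2*x + 3);  3*a**2*x**3 + 18*a**2*x**2 + 33*a**2*x + 36*a**2 - 4*a*x**4 - 24*a*x**3 - 44*a*x**2 - 48*a*x + x**5 + 6*x**4 + 11*x**3 + 12*x**2 = (-3*a + x)*(x**2 + 2*x + 3)*(x + 4)*(-a + x)
Cancel the common factors (x**2 + 2*x + 3), (-3*a + x).

4/(-a*x - 4*a + x**2 + 4*x)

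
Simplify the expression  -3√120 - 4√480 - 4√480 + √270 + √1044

-35*√30 + 6*√29

3√120 = 6*√30; 4√480 = 16*√30; 4√480 = 16*√30; √270 = 3*√30; √1044 = 6*√29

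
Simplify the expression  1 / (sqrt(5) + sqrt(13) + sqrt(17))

(-2*sqrt(1105) + sqrt(17) + 9*sqrt(13) + 25*sqrt(5))/259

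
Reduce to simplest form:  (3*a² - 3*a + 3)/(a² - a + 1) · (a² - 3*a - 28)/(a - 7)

Factor: 3*a² - 3*a + 3 = 3·(a² - a + 1);  a² - 3*a - 28 = (a - 7)·(a + 4)
Cancel the common factors (a² - a + 1), (a - 7).

3*a + 12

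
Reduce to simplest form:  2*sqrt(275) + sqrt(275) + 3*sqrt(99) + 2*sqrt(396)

2*sqrt(275) = 10*sqrt(11); sqrt(275) = 5*sqrt(11); 3*sqrt(99) = 9*sqrt(11); 2*sqrt(396) = 12*sqrt(11)
Combine: (10 + 5 + 9 + 12)·sqrt(11) = 36*sqrt(11)

36*sqrt(11)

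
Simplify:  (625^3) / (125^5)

5^(-3)

625^3 = 5^12; 125^5 = 5^15
Combine exponents: 5^(-3)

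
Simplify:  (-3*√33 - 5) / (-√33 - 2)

(-√33 + 89)/29

Multiply numerator and denominator by -2 + √33.
Denominator becomes -29; numerator becomes -89 + √33.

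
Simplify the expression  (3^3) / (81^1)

3^(-1)

3^3 = 3^3; 81^1 = 3^4
Combine exponents: 3^(-1)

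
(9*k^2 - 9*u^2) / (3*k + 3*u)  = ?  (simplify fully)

9*k^2 - 9*u^2 factors as -9*(-k + u)*(k + u).

3*k - 3*u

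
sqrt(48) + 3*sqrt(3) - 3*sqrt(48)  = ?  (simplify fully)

sqrt(48) = 4*sqrt(3); 3*sqrt(3) = 3*sqrt(3); 3*sqrt(48) = 12*sqrt(3)
Combine: (4 + 3 - 12)·sqrt(3) = -5*sqrt(3)

-5*sqrt(3)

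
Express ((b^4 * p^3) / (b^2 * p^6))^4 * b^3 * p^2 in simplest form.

b^11/p^10

Inside the bracket: b^2 * (p^-3)
Raise to the power 4: b^8 * (p^-12)
Multiply by b^3 * p^2: add exponents.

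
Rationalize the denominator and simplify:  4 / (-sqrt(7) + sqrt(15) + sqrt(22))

(-30*sqrt(7) + 14*sqrt(15) + 2*sqrt(2310))/105

Group as (sqrt(15) + sqrt(22)) - sqrt(7); multiply by (sqrt(15) + sqrt(22)) + sqrt(7), then rationalise the remaining surd.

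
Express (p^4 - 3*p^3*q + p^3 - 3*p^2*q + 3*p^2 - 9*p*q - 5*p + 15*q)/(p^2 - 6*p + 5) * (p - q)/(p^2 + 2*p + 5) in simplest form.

Factor: p^4 - 3*p^3*q + p^3 - 3*p^2*q + 3*p^2 - 9*p*q - 5*p + 15*q = (p^2 + 2*p + 5)*(p - 3*q)*(p - 1);  p^2 - 6*p + 5 = (p - 5)*(p - 1)
Cancel the common factors (p^2 + 2*p + 5), (p - 1).

(p^2 - 4*p*q + 3*q^2)/(p - 5)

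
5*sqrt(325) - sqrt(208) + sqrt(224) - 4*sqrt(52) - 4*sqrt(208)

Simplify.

5*sqrt(325) = 25*sqrt(13); sqrt(208) = 4*sqrt(13); sqrt(224) = 4*sqrt(14); 4*sqrt(52) = 8*sqrt(13); 4*sqrt(208) = 16*sqrt(13)

-3*sqrt(13) + 4*sqrt(14)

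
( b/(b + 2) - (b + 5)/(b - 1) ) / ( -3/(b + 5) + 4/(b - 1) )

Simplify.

(-8*b^2 - 50*b - 50)/(b^2 + 25*b + 46)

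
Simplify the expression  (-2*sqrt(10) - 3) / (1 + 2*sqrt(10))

(-37 - 4*sqrt(10))/39

Multiply numerator and denominator by -2*sqrt(10) + 1.
Denominator becomes -39; numerator becomes 4*sqrt(10) + 37.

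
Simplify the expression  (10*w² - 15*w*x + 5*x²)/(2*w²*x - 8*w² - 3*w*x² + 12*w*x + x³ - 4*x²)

Factor: 10*w² - 15*w*x + 5*x² = 5·(-w + x)·(-2*w + x);  2*w²*x - 8*w² - 3*w*x² + 12*w*x + x³ - 4*x² = (x - 4)·(-2*w + x)·(-w + x)
Cancel the common factors (-2*w + x), (-w + x).

5/(x - 4)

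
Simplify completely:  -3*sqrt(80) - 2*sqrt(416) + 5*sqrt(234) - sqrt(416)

-12*sqrt(5) + 3*sqrt(26)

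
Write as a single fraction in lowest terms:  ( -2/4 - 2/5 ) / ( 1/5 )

Numerator: -2/4 - 2/5 = -9/10
Denominator: 1/5 = 1/5
Divide: (-9/10) · (5) = -9/2

-9/2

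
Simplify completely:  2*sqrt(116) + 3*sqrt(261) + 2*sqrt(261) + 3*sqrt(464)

2*sqrt(116) = 4*sqrt(29); 3*sqrt(261) = 9*sqrt(29); 2*sqrt(261) = 6*sqrt(29); 3*sqrt(464) = 12*sqrt(29)
Combine: (4 + 9 + 6 + 12)·sqrt(29) = 31*sqrt(29)

31*sqrt(29)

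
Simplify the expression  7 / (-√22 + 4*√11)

(√22 + 4*√11)/22

Multiply numerator and denominator by √22 + 4*√11.
Denominator becomes 154; numerator becomes 7*√22 + 28*√11.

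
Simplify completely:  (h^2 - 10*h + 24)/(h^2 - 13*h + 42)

(h - 4)/(h - 7)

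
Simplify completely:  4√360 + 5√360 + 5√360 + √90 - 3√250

72*√10

4√360 = 24*√10; 5√360 = 30*√10; 5√360 = 30*√10; √90 = 3*√10; 3√250 = 15*√10
Combine: (24 + 30 + 30 + 3 - 15)·√10 = 72*√10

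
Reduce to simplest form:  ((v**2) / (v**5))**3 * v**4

Inside the bracket: (v**-3)
Raise to the power 3: (v**-9)
Multiply by v**4: add exponents.

v**(-5)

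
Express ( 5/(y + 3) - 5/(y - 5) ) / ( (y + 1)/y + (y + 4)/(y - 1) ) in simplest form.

(-40*y² + 40*y)/(2*y⁴ - 39*y² - 58*y + 15)

Numerator: 5/(y + 3) - 5/(y - 5) = -40/(y² - 2*y - 15)
Denominator: (y + 1)/y + (y + 4)/(y - 1) = (2*y² + 4*y - 1)/(y² - y)
Divide: (-40/(y² - 2*y - 15)) · ((y² - y)/(2*y² + 4*y - 1)) = (-40*y² + 40*y)/(2*y⁴ - 39*y² - 58*y + 15)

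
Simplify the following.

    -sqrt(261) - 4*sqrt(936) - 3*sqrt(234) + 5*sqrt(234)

-18*sqrt(26) - 3*sqrt(29)

sqrt(261) = 3*sqrt(29); 4*sqrt(936) = 24*sqrt(26); 3*sqrt(234) = 9*sqrt(26); 5*sqrt(234) = 15*sqrt(26)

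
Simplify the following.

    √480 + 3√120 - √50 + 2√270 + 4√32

11*√2 + 16*√30

√480 = 4*√30; 3√120 = 6*√30; √50 = 5*√2; 2√270 = 6*√30; 4√32 = 16*√2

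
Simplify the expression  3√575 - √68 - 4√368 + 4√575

-2*√17 + 19*√23

3√575 = 15*√23; √68 = 2*√17; 4√368 = 16*√23; 4√575 = 20*√23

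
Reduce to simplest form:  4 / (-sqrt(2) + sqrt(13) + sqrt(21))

(-32*sqrt(2) - 6*sqrt(21) + 10*sqrt(13) + 2*sqrt(546))/17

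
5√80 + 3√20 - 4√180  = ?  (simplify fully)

5√80 = 20*√5; 3√20 = 6*√5; 4√180 = 24*√5
Combine: (20 + 6 - 24)·√5 = 2*√5

2*√5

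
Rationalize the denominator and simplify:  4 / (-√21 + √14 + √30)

Group as (√14 + √30) - √21; multiply by (√14 + √30) + √21, then rationalise the remaining surd.

(-92*√21 + 20*√30 + 148*√14 + 336*√5)/1151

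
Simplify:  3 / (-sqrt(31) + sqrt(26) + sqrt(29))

Group as (sqrt(26) + sqrt(29)) - sqrt(31); multiply by (sqrt(26) + sqrt(29)) + sqrt(31), then rationalise the remaining surd.

(-36*sqrt(31) + 42*sqrt(29) + 51*sqrt(26) + 3*sqrt(23374))/1220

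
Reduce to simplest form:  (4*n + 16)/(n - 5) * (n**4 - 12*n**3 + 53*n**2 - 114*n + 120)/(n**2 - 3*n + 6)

Factor: 4*n + 16 = 4*(n + 4);  n**4 - 12*n**3 + 53*n**2 - 114*n + 120 = (n**2 - 3*n + 6)*(n - 5)*(n - 4)
Cancel the common factors (n**2 - 3*n + 6), (n - 5).

4*n**2 - 64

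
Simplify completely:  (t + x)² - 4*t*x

Expand the square and combine the 4*t*x term.

(t - x)²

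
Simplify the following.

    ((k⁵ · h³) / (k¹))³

h⁹*k^12

Inside the bracket: k⁴ · h³
Raise to the power 3: k^12 · h⁹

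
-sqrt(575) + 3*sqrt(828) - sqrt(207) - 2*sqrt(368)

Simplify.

2*sqrt(23)

sqrt(575) = 5*sqrt(23); 3*sqrt(828) = 18*sqrt(23); sqrt(207) = 3*sqrt(23); 2*sqrt(368) = 8*sqrt(23)
Combine: (-5 + 18 - 3 - 8)·sqrt(23) = 2*sqrt(23)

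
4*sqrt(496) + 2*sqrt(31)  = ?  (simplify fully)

18*sqrt(31)

4*sqrt(496) = 16*sqrt(31); 2*sqrt(31) = 2*sqrt(31)
Combine: (16 + 2)·sqrt(31) = 18*sqrt(31)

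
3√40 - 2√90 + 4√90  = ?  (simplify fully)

3√40 = 6*√10; 2√90 = 6*√10; 4√90 = 12*√10
Combine: (6 - 6 + 12)·√10 = 12*√10

12*√10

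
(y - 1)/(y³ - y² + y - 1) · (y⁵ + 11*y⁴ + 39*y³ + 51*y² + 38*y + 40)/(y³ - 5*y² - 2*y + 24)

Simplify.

(y² + 9*y + 20)/(y² - 7*y + 12)

Factor: y³ - y² + y - 1 = (y² + 1)·(y - 1);  y⁵ + 11*y⁴ + 39*y³ + 51*y² + 38*y + 40 = (y + 5)·(y + 2)·(y² + 1)·(y + 4);  y³ - 5*y² - 2*y + 24 = (y - 4)·(y + 2)·(y - 3)
Cancel the common factors (y² + 1), (y - 1), (y + 2).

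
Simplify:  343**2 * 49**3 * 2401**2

343**2 = 7**6; 49**3 = 7**6; 2401**2 = 7**8
Combine exponents: 7**20

7**20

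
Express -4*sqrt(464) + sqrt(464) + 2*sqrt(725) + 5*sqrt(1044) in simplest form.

4*sqrt(464) = 16*sqrt(29); sqrt(464) = 4*sqrt(29); 2*sqrt(725) = 10*sqrt(29); 5*sqrt(1044) = 30*sqrt(29)

28*sqrt(29)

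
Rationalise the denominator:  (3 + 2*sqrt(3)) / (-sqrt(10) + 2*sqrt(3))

(3*sqrt(10) + 6*sqrt(3) + 2*sqrt(30) + 12)/2

Multiply numerator and denominator by sqrt(10) + 2*sqrt(3).
Denominator becomes 2; numerator becomes 3*sqrt(10) + 6*sqrt(3) + 2*sqrt(30) + 12.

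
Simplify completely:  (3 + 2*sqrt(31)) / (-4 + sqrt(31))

Multiply numerator and denominator by -sqrt(31) - 4.
Denominator becomes -15; numerator becomes -74 - 11*sqrt(31).

(11*sqrt(31) + 74)/15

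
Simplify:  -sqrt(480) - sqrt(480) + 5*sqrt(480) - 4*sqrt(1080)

-12*sqrt(30)

sqrt(480) = 4*sqrt(30); sqrt(480) = 4*sqrt(30); 5*sqrt(480) = 20*sqrt(30); 4*sqrt(1080) = 24*sqrt(30)
Combine: (-4 - 4 + 20 - 24)·sqrt(30) = -12*sqrt(30)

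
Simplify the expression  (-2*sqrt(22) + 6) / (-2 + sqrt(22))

Multiply numerator and denominator by -sqrt(22) - 2.
Denominator becomes -18; numerator becomes -2*sqrt(22) + 32.

(-16 + sqrt(22))/9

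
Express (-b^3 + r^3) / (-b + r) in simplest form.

b^2 + b*r + r^2

r^3 - b^3 = (-b + r)(b^2 + b*r + r^2).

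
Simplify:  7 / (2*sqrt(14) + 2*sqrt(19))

Multiply numerator and denominator by -2*sqrt(14) + 2*sqrt(19).
Denominator becomes 20; numerator becomes -14*sqrt(14) + 14*sqrt(19).

(-7*sqrt(14) + 7*sqrt(19))/10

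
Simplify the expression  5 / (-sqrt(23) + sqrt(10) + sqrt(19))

(-15*sqrt(23) + 35*sqrt(19) + 80*sqrt(10) + 5*sqrt(4370))/362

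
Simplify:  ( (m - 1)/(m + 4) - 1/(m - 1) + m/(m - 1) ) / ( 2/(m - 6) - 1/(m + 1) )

(2*m**3 - 7*m**2 - 27*m - 18)/(m**2 + 12*m + 32)

Numerator: (m - 1)/(m + 4) - 1/(m - 1) + m/(m - 1) = (2*m + 3)/(m + 4)
Denominator: 2/(m - 6) - 1/(m + 1) = (m + 8)/(m**2 - 5*m - 6)
Divide: ((2*m + 3)/(m + 4)) · ((m**2 - 5*m - 6)/(m + 8)) = (2*m**3 - 7*m**2 - 27*m - 18)/(m**2 + 12*m + 32)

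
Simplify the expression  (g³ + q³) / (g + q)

g² - g*q + q²

g^3 + q^3 = (g + q)(g² - g*q + q²).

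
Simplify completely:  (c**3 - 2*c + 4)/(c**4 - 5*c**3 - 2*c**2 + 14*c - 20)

Factor: c**3 - 2*c + 4 = (c + 2)*(c**2 - 2*c + 2);  c**4 - 5*c**3 - 2*c**2 + 14*c - 20 = (c**2 - 2*c + 2)*(c - 5)*(c + 2)
Cancel the common factors (c**2 - 2*c + 2), (c + 2).

1/(c - 5)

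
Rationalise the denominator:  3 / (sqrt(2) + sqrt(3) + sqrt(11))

(-5*sqrt(3) - 6*sqrt(2) + sqrt(66) + 3*sqrt(11))/2

Group as (sqrt(2) + sqrt(11)) + sqrt(3); multiply by (sqrt(2) + sqrt(11)) - sqrt(3), then rationalise the remaining surd.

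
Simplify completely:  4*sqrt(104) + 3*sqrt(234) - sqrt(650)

4*sqrt(104) = 8*sqrt(26); 3*sqrt(234) = 9*sqrt(26); sqrt(650) = 5*sqrt(26)
Combine: (8 + 9 - 5)·sqrt(26) = 12*sqrt(26)

12*sqrt(26)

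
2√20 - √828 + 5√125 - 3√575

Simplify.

-21*√23 + 29*√5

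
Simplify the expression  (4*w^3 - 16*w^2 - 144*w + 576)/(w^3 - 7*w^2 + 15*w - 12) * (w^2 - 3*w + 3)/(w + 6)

Factor: 4*w^3 - 16*w^2 - 144*w + 576 = 4*(w - 6)*(w + 6)*(w - 4);  w^3 - 7*w^2 + 15*w - 12 = (w - 4)*(w^2 - 3*w + 3)
Cancel the common factors (w^2 - 3*w + 3), (w + 6), (w - 4).

4*w - 24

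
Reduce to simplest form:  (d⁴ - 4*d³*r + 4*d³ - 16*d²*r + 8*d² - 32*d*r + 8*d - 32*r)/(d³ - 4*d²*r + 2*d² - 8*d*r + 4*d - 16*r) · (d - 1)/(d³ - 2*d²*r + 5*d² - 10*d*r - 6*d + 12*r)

(-d - 2)/(-d² + 2*d*r - 6*d + 12*r)

Factor: d⁴ - 4*d³*r + 4*d³ - 16*d²*r + 8*d² - 32*d*r + 8*d - 32*r = (d + 2)·(d² + 2*d + 4)·(d - 4*r);  d³ - 4*d²*r + 2*d² - 8*d*r + 4*d - 16*r = (d - 4*r)·(d² + 2*d + 4);  d³ - 2*d²*r + 5*d² - 10*d*r - 6*d + 12*r = (d - 1)·(d - 2*r)·(d + 6)
Cancel the common factors (d² + 2*d + 4), (d - 4*r), (d - 1).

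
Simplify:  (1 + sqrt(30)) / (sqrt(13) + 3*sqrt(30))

(-sqrt(390) - sqrt(13) + 3*sqrt(30) + 90)/257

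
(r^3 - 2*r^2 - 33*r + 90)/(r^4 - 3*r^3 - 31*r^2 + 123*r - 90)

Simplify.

1/(r - 1)

Factor: r^3 - 2*r^2 - 33*r + 90 = (r - 3)*(r - 5)*(r + 6);  r^4 - 3*r^3 - 31*r^2 + 123*r - 90 = (r - 1)*(r + 6)*(r - 5)*(r - 3)
Cancel the common factors (r - 5), (r - 3), (r + 6).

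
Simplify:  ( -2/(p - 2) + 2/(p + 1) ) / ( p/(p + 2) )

Numerator: -2/(p - 2) + 2/(p + 1) = -6/(p^2 - p - 2)
Denominator: p/(p + 2) = p/(p + 2)
Divide: (-6/(p^2 - p - 2)) · ((p + 2)/p) = (-6*p - 12)/(p^3 - p^2 - 2*p)

(-6*p - 12)/(p^3 - p^2 - 2*p)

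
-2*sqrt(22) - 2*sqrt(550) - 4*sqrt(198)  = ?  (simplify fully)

-24*sqrt(22)

2*sqrt(22) = 2*sqrt(22); 2*sqrt(550) = 10*sqrt(22); 4*sqrt(198) = 12*sqrt(22)
Combine: (-2 - 10 - 12)·sqrt(22) = -24*sqrt(22)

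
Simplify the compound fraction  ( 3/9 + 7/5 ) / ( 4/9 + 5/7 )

Numerator: 3/9 + 7/5 = 26/15
Denominator: 4/9 + 5/7 = 73/63
Divide: (26/15) · (63/73) = 546/365

546/365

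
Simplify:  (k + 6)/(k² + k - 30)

1/(k - 5)

Factor: k² + k - 30 = (k - 5)·(k + 6)
Cancel the common factor (k + 6).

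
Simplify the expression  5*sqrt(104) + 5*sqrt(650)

5*sqrt(104) = 10*sqrt(26); 5*sqrt(650) = 25*sqrt(26)
Combine: (10 + 25)·sqrt(26) = 35*sqrt(26)

35*sqrt(26)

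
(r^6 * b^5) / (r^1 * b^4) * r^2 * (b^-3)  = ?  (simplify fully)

r^7/b^2

Quotient: r^5 * b^1
Multiply by r^2 * (b^-3): add exponents.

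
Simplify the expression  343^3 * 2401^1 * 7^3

7^16

343^3 = 7^9; 2401^1 = 7^4; 7^3 = 7^3
Combine exponents: 7^16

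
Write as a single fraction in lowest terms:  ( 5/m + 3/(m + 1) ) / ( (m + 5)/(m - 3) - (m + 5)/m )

(8*m^2 - 19*m - 15)/(3*m^2 + 18*m + 15)

Numerator: 5/m + 3/(m + 1) = (8*m + 5)/(m^2 + m)
Denominator: (m + 5)/(m - 3) - (m + 5)/m = (3*m + 15)/(m^2 - 3*m)
Divide: ((8*m + 5)/(m^2 + m)) · ((m^2 - 3*m)/(3*m + 15)) = (8*m^2 - 19*m - 15)/(3*m^2 + 18*m + 15)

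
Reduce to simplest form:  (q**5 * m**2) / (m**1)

m*q**5

Quotient: q**5 * m**1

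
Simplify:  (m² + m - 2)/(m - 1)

Factor: m² + m - 2 = (m - 1)·(m + 2)
Cancel the common factor (m - 1).

m + 2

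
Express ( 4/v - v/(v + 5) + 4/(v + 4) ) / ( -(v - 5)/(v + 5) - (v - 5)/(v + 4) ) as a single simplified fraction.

(v^3 - 4*v^2 - 56*v - 80)/(2*v^3 - v^2 - 45*v)

Numerator: 4/v - v/(v + 5) + 4/(v + 4) = (-v^3 + 4*v^2 + 56*v + 80)/(v^3 + 9*v^2 + 20*v)
Denominator: -(v - 5)/(v + 5) - (v - 5)/(v + 4) = (-2*v^2 + v + 45)/(v^2 + 9*v + 20)
Divide: ((-v^3 + 4*v^2 + 56*v + 80)/(v^3 + 9*v^2 + 20*v)) · ((v^2 + 9*v + 20)/(-2*v^2 + v + 45)) = (v^3 - 4*v^2 - 56*v - 80)/(2*v^3 - v^2 - 45*v)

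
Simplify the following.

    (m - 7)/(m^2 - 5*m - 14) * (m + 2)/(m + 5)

1/(m + 5)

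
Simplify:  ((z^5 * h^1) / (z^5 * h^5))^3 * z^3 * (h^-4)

z^3/h^16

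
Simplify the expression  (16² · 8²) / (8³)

2^5

16² = 2^8; 8² = 2^6; 8³ = 2^9
Combine exponents: 2^5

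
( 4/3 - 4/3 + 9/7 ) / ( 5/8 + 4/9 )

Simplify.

Numerator: 4/3 - 4/3 + 9/7 = 9/7
Denominator: 5/8 + 4/9 = 77/72
Divide: (9/7) · (72/77) = 648/539

648/539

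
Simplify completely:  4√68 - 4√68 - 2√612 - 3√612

4√68 = 8*√17; 4√68 = 8*√17; 2√612 = 12*√17; 3√612 = 18*√17
Combine: (8 - 8 - 12 - 18)·√17 = -30*√17

-30*√17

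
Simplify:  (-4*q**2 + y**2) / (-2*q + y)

2*q + y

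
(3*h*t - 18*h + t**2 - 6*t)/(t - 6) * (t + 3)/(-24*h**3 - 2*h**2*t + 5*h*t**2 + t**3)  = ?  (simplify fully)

Factor: 3*h*t - 18*h + t**2 - 6*t = (t - 6)*(3*h + t);  -24*h**3 - 2*h**2*t + 5*h*t**2 + t**3 = (3*h + t)*(-2*h + t)*(4*h + t)
Cancel the common factors (3*h + t), (t - 6).

(t + 3)/(-8*h**2 + 2*h*t + t**2)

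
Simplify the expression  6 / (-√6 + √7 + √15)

Group as (√7 + √15) - √6; multiply by (√7 + √15) + √6, then rationalise the remaining surd.

(-24*√6 - 3*√15 + 21*√7 + 9*√70)/41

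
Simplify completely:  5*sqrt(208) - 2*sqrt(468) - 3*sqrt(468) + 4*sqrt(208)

5*sqrt(208) = 20*sqrt(13); 2*sqrt(468) = 12*sqrt(13); 3*sqrt(468) = 18*sqrt(13); 4*sqrt(208) = 16*sqrt(13)
Combine: (20 - 12 - 18 + 16)·sqrt(13) = 6*sqrt(13)

6*sqrt(13)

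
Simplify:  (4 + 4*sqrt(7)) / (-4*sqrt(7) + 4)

Multiply numerator and denominator by 4 + 4*sqrt(7).
Denominator becomes -96; numerator becomes 32*sqrt(7) + 128.

-(1 + sqrt(7))^2/6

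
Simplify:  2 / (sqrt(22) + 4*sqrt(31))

Multiply numerator and denominator by -4*sqrt(31) + sqrt(22).
Denominator becomes -474; numerator becomes -8*sqrt(31) + 2*sqrt(22).

(-sqrt(22) + 4*sqrt(31))/237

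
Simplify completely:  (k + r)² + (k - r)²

Write as f(k,r) + f(k,-r) and expand.

2*k² + 2*r²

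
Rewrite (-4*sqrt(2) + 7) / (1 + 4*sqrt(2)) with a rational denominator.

Multiply numerator and denominator by -4*sqrt(2) + 1.
Denominator becomes -31; numerator becomes -32*sqrt(2) + 39.

(-39 + 32*sqrt(2))/31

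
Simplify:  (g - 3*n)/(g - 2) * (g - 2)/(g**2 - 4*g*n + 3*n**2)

Factor: g**2 - 4*g*n + 3*n**2 = (g - n)*(g - 3*n)
Cancel the common factors (g - 3*n), (g - 2).

1/(g - n)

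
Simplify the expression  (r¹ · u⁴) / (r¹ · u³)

Quotient: u¹

u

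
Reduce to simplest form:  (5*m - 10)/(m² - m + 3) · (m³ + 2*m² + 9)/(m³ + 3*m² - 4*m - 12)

5/(m + 2)

Factor: 5*m - 10 = 5·(m - 2);  m³ + 2*m² + 9 = (m + 3)·(m² - m + 3);  m³ + 3*m² - 4*m - 12 = (m + 2)·(m - 2)·(m + 3)
Cancel the common factors (m² - m + 3), (m - 2), (m + 3).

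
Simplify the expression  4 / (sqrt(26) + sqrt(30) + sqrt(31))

Group as (sqrt(26) + sqrt(31)) + sqrt(30); multiply by (sqrt(26) + sqrt(31)) - sqrt(30), then rationalise the remaining surd.

(-16*sqrt(6045) + 100*sqrt(31) + 108*sqrt(30) + 140*sqrt(26))/2495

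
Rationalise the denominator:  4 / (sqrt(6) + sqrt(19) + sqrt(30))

(-48*sqrt(95) - 20*sqrt(30) + 68*sqrt(19) + 172*sqrt(6))/431

Group as (sqrt(6) + sqrt(19)) + sqrt(30); multiply by (sqrt(6) + sqrt(19)) - sqrt(30), then rationalise the remaining surd.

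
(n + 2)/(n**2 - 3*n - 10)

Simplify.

1/(n - 5)

Factor: n**2 - 3*n - 10 = (n - 5)*(n + 2)
Cancel the common factor (n + 2).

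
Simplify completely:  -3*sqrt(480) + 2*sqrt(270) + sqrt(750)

3*sqrt(480) = 12*sqrt(30); 2*sqrt(270) = 6*sqrt(30); sqrt(750) = 5*sqrt(30)
Combine: (-12 + 6 + 5)·sqrt(30) = -sqrt(30)

-sqrt(30)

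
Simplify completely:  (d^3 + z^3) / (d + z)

d^2 - d*z + z^2

Apply the sum-of-cubes factorisation and cancel (d + z).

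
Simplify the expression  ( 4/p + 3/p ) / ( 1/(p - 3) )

Numerator: 4/p + 3/p = 7/p
Denominator: 1/(p - 3) = 1/(p - 3)
Divide: (7/p) · (p - 3) = (7*p - 21)/p

(7*p - 21)/p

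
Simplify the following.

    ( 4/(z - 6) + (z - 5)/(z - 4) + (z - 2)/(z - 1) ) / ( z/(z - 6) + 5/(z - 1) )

Numerator: 4/(z - 6) + (z - 5)/(z - 4) + (z - 2)/(z - 1) = (2*z³ - 20*z² + 65*z - 62)/(z³ - 11*z² + 34*z - 24)
Denominator: z/(z - 6) + 5/(z - 1) = (z² + 4*z - 30)/(z² - 7*z + 6)
Divide: ((2*z³ - 20*z² + 65*z - 62)/(z³ - 11*z² + 34*z - 24)) · ((z² - 7*z + 6)/(z² + 4*z - 30)) = (2*z³ - 20*z² + 65*z - 62)/(z³ - 46*z + 120)

(2*z³ - 20*z² + 65*z - 62)/(z³ - 46*z + 120)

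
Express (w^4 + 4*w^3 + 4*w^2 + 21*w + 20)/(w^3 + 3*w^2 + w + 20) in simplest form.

Factor: w^4 + 4*w^3 + 4*w^2 + 21*w + 20 = (w + 1)*(w + 4)*(w^2 - w + 5);  w^3 + 3*w^2 + w + 20 = (w^2 - w + 5)*(w + 4)
Cancel the common factors (w^2 - w + 5), (w + 4).

w + 1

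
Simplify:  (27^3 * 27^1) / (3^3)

3^9

27^3 = 3^9; 27^1 = 3^3; 3^3 = 3^3
Combine exponents: 3^9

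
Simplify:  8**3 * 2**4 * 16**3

8**3 = 2**9; 2**4 = 2**4; 16**3 = 2**12
Combine exponents: 2**25

2**25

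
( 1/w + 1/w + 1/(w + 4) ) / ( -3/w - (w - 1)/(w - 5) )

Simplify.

Numerator: 1/w + 1/w + 1/(w + 4) = (3*w + 8)/(w² + 4*w)
Denominator: -3/w - (w - 1)/(w - 5) = (-w² - 2*w + 15)/(w² - 5*w)
Divide: ((3*w + 8)/(w² + 4*w)) · ((w² - 5*w)/(-w² - 2*w + 15)) = (-3*w² + 7*w + 40)/(w³ + 6*w² - 7*w - 60)

(-3*w² + 7*w + 40)/(w³ + 6*w² - 7*w - 60)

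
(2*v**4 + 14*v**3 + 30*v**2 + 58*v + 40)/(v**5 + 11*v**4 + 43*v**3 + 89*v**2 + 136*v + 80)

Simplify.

2/(v + 4)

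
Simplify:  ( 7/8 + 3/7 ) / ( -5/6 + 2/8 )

-219/98

Numerator: 7/8 + 3/7 = 73/56
Denominator: -5/6 + 2/8 = -7/12
Divide: (73/56) · (-12/7) = -219/98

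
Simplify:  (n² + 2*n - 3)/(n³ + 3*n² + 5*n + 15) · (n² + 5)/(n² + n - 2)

Factor: n² + 2*n - 3 = (n - 1)·(n + 3);  n³ + 3*n² + 5*n + 15 = (n + 3)·(n² + 5);  n² + n - 2 = (n + 2)·(n - 1)
Cancel the common factors (n² + 5), (n + 3), (n - 1).

1/(n + 2)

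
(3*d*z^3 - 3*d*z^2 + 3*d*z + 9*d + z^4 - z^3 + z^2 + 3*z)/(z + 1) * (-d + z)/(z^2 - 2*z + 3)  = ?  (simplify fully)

-3*d^2 + 2*d*z + z^2

Factor: 3*d*z^3 - 3*d*z^2 + 3*d*z + 9*d + z^4 - z^3 + z^2 + 3*z = (3*d + z)*(z^2 - 2*z + 3)*(z + 1)
Cancel the common factors (z^2 - 2*z + 3), (z + 1).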